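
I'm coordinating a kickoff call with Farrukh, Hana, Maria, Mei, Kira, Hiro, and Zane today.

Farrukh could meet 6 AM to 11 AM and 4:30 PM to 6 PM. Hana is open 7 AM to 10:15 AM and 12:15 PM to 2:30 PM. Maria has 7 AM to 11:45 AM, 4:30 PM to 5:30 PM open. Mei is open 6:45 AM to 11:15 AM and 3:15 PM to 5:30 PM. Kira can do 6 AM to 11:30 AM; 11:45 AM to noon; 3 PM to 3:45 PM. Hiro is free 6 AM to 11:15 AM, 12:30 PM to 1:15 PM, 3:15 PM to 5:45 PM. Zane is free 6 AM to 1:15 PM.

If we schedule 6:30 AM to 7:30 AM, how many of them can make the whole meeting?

4

Farrukh, Kira, Hiro, and Zane can make the full 06:30-07:30 slot — that's 4.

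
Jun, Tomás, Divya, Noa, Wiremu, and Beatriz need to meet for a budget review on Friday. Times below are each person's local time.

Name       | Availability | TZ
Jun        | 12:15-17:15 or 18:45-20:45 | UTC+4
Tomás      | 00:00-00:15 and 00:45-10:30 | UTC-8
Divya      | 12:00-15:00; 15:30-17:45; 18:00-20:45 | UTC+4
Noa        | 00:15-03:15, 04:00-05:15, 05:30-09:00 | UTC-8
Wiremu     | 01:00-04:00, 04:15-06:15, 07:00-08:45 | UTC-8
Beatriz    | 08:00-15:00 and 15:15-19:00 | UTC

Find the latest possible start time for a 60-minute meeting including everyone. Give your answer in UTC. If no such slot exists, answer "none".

Jun in UTC: 08:15-13:15, 14:45-16:45 (subtract 4h to convert from UTC+4).
Tomás in UTC: 08:00-08:15, 08:45-18:30 (add 8h to convert from UTC-8).
Divya in UTC: 08:00-11:00, 11:30-13:45, 14:00-16:45 (subtract 4h to convert from UTC+4).
Noa in UTC: 08:15-11:15, 12:00-13:15, 13:30-17:00 (add 8h to convert from UTC-8).
Wiremu in UTC: 09:00-12:00, 12:15-14:15, 15:00-16:45 (add 8h to convert from UTC-8).
Beatriz in UTC: 08:00-15:00, 15:15-19:00.
Jun ∩ Tomás: 08:45-13:15, 14:45-16:45.
Jun ∩ Tomás ∩ Divya: 08:45-11:00, 11:30-13:15, 14:45-16:45.
Jun ∩ Tomás ∩ Divya ∩ Noa: 08:45-11:00, 12:00-13:15, 14:45-16:45.
Jun ∩ Tomás ∩ Divya ∩ Noa ∩ Wiremu: 09:00-11:00, 12:15-13:15, 15:00-16:45.
Jun ∩ Tomás ∩ Divya ∩ Noa ∩ Wiremu ∩ Beatriz: 09:00-11:00, 12:15-13:15, 15:15-16:45.
The last common window of at least 60 minutes is 15:15-16:45; a 60-minute meeting can start as late as 15:45 and still end by 16:45.

15:45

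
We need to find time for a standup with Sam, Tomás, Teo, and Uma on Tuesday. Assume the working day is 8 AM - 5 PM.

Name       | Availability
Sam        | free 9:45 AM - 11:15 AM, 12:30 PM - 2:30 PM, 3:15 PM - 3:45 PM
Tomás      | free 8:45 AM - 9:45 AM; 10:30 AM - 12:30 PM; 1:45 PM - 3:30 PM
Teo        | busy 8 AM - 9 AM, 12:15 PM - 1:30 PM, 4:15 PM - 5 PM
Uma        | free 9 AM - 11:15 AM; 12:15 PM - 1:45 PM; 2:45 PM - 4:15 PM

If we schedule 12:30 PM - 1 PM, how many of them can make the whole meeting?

Sam free: 09:45-11:15, 12:30-14:30, 15:15-15:45.
Tomás free: 08:45-09:45, 10:30-12:30, 13:45-15:30.
Teo free: 09:00-12:15, 13:30-16:15 (invert busy blocks within the working day).
Uma free: 09:00-11:15, 12:15-13:45, 14:45-16:15.
Sam and Uma can make the full 12:30-13:00 slot — that's 2.

2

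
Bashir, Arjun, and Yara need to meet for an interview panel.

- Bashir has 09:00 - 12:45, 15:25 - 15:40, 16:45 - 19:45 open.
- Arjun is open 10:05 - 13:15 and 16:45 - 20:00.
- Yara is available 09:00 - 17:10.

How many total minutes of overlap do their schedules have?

Bashir ∩ Arjun: 10:05-12:45, 16:45-19:45.
Bashir ∩ Arjun ∩ Yara: 10:05-12:45, 16:45-17:10.
Summing the common windows: 160 + 25 = 185 minutes.

185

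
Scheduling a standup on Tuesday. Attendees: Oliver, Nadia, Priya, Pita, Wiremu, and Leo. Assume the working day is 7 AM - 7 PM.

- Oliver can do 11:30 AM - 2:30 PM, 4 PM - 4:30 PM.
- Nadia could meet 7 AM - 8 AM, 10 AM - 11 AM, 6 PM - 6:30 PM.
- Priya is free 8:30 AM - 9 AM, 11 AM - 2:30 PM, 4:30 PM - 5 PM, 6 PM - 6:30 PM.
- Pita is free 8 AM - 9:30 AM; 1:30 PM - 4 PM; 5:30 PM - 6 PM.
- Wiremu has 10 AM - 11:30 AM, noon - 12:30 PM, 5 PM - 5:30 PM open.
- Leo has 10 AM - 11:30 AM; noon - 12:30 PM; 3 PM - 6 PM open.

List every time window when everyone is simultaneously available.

Oliver ∩ Nadia: ∅.
Oliver ∩ Nadia ∩ Priya: ∅.
Oliver ∩ Nadia ∩ Priya ∩ Pita: ∅.
Oliver ∩ Nadia ∩ Priya ∩ Pita ∩ Wiremu: ∅.
Oliver ∩ Nadia ∩ Priya ∩ Pita ∩ Wiremu ∩ Leo: ∅.
There is no time when everyone is free.

none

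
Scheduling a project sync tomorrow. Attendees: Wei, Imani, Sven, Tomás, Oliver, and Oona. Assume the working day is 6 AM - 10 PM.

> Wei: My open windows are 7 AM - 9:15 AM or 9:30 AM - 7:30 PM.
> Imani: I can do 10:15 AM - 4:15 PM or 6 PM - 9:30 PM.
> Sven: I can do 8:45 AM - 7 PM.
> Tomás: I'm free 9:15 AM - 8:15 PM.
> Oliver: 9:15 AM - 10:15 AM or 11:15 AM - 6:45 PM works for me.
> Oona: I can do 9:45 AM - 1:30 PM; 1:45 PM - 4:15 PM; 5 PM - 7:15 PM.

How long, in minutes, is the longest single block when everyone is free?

Wei ∩ Imani: 10:15-16:15, 18:00-19:30.
Wei ∩ Imani ∩ Sven: 10:15-16:15, 18:00-19:00.
Wei ∩ Imani ∩ Sven ∩ Tomás: 10:15-16:15, 18:00-19:00.
Wei ∩ Imani ∩ Sven ∩ Tomás ∩ Oliver: 11:15-16:15, 18:00-18:45.
Wei ∩ Imani ∩ Sven ∩ Tomás ∩ Oliver ∩ Oona: 11:15-13:30, 13:45-16:15, 18:00-18:45.
The longest is 13:45-16:15 at 150 minutes.

150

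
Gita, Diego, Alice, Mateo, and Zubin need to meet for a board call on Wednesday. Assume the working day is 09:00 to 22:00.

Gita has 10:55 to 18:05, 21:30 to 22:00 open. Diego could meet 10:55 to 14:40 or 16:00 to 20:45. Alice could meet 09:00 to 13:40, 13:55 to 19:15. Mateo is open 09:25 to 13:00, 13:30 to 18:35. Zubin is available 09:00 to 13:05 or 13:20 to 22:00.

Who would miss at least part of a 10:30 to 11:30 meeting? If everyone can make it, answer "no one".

Gita: not fully free for 10:30-11:30. Diego: not fully free for 10:30-11:30. Alice: free for 10:30-11:30. Mateo: free for 10:30-11:30. Zubin: free for 10:30-11:30.

Diego, Gita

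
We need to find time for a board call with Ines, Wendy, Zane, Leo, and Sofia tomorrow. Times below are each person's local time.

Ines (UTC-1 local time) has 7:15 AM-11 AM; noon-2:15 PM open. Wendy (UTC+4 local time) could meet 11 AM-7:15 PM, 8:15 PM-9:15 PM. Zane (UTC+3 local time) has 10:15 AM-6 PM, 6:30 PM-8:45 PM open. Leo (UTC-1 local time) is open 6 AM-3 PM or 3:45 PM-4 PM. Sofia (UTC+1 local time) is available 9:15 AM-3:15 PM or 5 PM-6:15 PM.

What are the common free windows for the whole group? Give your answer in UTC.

08:15-12:00, 13:00-14:15

Ines in UTC: 08:15-12:00, 13:00-15:15 (add 1h to convert from UTC-1).
Wendy in UTC: 07:00-15:15, 16:15-17:15 (subtract 4h to convert from UTC+4).
Zane in UTC: 07:15-15:00, 15:30-17:45 (subtract 3h to convert from UTC+3).
Leo in UTC: 07:00-16:00, 16:45-17:00 (add 1h to convert from UTC-1).
Sofia in UTC: 08:15-14:15, 16:00-17:15 (subtract 1h to convert from UTC+1).
Ines ∩ Wendy: 08:15-12:00, 13:00-15:15.
Ines ∩ Wendy ∩ Zane: 08:15-12:00, 13:00-15:00.
Ines ∩ Wendy ∩ Zane ∩ Leo: 08:15-12:00, 13:00-15:00.
Ines ∩ Wendy ∩ Zane ∩ Leo ∩ Sofia: 08:15-12:00, 13:00-14:15.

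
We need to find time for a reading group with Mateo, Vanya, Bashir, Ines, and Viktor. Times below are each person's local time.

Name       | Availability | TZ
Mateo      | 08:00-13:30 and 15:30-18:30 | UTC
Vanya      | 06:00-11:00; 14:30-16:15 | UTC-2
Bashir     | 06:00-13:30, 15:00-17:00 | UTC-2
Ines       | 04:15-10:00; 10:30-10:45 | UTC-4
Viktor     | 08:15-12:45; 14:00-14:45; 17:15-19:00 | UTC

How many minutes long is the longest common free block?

270

Mateo in UTC: 08:00-13:30, 15:30-18:30.
Vanya in UTC: 08:00-13:00, 16:30-18:15 (add 2h to convert from UTC-2).
Bashir in UTC: 08:00-15:30, 17:00-19:00 (add 2h to convert from UTC-2).
Ines in UTC: 08:15-14:00, 14:30-14:45 (add 4h to convert from UTC-4).
Viktor in UTC: 08:15-12:45, 14:00-14:45, 17:15-19:00.
Mateo ∩ Vanya: 08:00-13:00, 16:30-18:15.
Mateo ∩ Vanya ∩ Bashir: 08:00-13:00, 17:00-18:15.
Mateo ∩ Vanya ∩ Bashir ∩ Ines: 08:15-13:00.
Mateo ∩ Vanya ∩ Bashir ∩ Ines ∩ Viktor: 08:15-12:45.
The longest is 08:15-12:45 at 270 minutes.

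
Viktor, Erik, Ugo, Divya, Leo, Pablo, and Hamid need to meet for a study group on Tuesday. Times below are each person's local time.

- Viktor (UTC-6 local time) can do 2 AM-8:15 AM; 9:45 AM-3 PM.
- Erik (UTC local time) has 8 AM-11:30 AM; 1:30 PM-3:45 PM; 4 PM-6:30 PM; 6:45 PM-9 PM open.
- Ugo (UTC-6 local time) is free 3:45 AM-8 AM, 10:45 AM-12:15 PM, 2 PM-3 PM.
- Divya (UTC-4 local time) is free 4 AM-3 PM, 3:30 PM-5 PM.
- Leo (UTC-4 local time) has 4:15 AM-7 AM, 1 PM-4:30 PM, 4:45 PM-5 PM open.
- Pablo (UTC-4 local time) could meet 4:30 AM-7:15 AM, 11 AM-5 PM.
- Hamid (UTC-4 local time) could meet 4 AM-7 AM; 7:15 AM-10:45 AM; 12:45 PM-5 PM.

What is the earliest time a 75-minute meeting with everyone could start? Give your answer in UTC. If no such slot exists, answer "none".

Viktor in UTC: 08:00-14:15, 15:45-21:00 (add 6h to convert from UTC-6).
Erik in UTC: 08:00-11:30, 13:30-15:45, 16:00-18:30, 18:45-21:00.
Ugo in UTC: 09:45-14:00, 16:45-18:15, 20:00-21:00 (add 6h to convert from UTC-6).
Divya in UTC: 08:00-19:00, 19:30-21:00 (add 4h to convert from UTC-4).
Leo in UTC: 08:15-11:00, 17:00-20:30, 20:45-21:00 (add 4h to convert from UTC-4).
Pablo in UTC: 08:30-11:15, 15:00-21:00 (add 4h to convert from UTC-4).
Hamid in UTC: 08:00-11:00, 11:15-14:45, 16:45-21:00 (add 4h to convert from UTC-4).
Viktor ∩ Erik: 08:00-11:30, 13:30-14:15, 16:00-18:30, 18:45-21:00.
Viktor ∩ Erik ∩ Ugo: 09:45-11:30, 13:30-14:00, 16:45-18:15, 20:00-21:00.
Viktor ∩ Erik ∩ Ugo ∩ Divya: 09:45-11:30, 13:30-14:00, 16:45-18:15, 20:00-21:00.
Viktor ∩ Erik ∩ Ugo ∩ Divya ∩ Leo: 09:45-11:00, 17:00-18:15, 20:00-20:30, 20:45-21:00.
Viktor ∩ Erik ∩ Ugo ∩ Divya ∩ Leo ∩ Pablo: 09:45-11:00, 17:00-18:15, 20:00-20:30, 20:45-21:00.
Viktor ∩ Erik ∩ Ugo ∩ Divya ∩ Leo ∩ Pablo ∩ Hamid: 09:45-11:00, 17:00-18:15, 20:00-20:30, 20:45-21:00.
The first common window of at least 75 minutes is 09:45-11:00, so the earliest start is 09:45.

09:45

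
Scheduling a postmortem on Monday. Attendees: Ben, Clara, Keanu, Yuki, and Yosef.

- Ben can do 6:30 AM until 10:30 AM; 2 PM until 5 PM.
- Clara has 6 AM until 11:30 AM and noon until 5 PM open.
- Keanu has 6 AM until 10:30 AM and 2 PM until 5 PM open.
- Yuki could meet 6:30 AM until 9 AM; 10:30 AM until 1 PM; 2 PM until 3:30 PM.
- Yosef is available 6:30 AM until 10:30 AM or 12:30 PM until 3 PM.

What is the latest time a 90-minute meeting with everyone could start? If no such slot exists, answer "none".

07:30

Ben ∩ Clara: 06:30-10:30, 14:00-17:00.
Ben ∩ Clara ∩ Keanu: 06:30-10:30, 14:00-17:00.
Ben ∩ Clara ∩ Keanu ∩ Yuki: 06:30-09:00, 14:00-15:30.
Ben ∩ Clara ∩ Keanu ∩ Yuki ∩ Yosef: 06:30-09:00, 14:00-15:00.
The last common window of at least 90 minutes is 06:30-09:00; a 90-minute meeting can start as late as 07:30 and still end by 09:00.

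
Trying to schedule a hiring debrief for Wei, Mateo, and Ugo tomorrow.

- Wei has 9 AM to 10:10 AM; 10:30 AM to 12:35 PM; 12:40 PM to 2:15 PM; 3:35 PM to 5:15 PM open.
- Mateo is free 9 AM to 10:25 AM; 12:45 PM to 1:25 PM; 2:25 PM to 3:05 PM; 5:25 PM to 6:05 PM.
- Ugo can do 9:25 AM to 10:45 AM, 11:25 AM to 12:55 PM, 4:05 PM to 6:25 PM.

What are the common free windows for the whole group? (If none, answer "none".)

09:25-10:10, 12:45-12:55

Wei ∩ Mateo: 09:00-10:10, 12:45-13:25.
Wei ∩ Mateo ∩ Ugo: 09:25-10:10, 12:45-12:55.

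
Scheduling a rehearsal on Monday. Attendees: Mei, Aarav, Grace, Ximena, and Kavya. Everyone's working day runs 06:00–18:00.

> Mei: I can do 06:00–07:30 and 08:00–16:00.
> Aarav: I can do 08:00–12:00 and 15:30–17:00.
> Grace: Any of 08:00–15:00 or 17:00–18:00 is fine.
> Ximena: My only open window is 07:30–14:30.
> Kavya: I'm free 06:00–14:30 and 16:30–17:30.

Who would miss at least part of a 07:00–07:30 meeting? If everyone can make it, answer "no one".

Aarav, Grace, Ximena

Mei: free for 07:00-07:30. Aarav: not fully free for 07:00-07:30. Grace: not fully free for 07:00-07:30. Ximena: not fully free for 07:00-07:30. Kavya: free for 07:00-07:30.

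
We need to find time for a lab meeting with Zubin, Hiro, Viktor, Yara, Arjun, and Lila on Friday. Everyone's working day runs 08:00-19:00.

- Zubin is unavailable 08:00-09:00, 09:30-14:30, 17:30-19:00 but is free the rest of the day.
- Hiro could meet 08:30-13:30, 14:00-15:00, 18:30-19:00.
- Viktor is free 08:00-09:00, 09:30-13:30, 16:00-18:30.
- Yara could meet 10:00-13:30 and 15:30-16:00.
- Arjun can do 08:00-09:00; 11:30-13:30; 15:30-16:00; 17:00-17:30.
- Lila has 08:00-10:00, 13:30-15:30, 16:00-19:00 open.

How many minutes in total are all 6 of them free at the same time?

Zubin free: 09:00-09:30, 14:30-17:30 (invert busy blocks within the working day).
Hiro free: 08:30-13:30, 14:00-15:00, 18:30-19:00.
Viktor free: 08:00-09:00, 09:30-13:30, 16:00-18:30.
Yara free: 10:00-13:30, 15:30-16:00.
Arjun free: 08:00-09:00, 11:30-13:30, 15:30-16:00, 17:00-17:30.
Lila free: 08:00-10:00, 13:30-15:30, 16:00-19:00.
Zubin ∩ Hiro: 09:00-09:30, 14:30-15:00.
Zubin ∩ Hiro ∩ Viktor: ∅.
Zubin ∩ Hiro ∩ Viktor ∩ Yara: ∅.
Zubin ∩ Hiro ∩ Viktor ∩ Yara ∩ Arjun: ∅.
Zubin ∩ Hiro ∩ Viktor ∩ Yara ∩ Arjun ∩ Lila: ∅.
There is no time when everyone is free.
There is no common window, so the total is 0 minutes.

0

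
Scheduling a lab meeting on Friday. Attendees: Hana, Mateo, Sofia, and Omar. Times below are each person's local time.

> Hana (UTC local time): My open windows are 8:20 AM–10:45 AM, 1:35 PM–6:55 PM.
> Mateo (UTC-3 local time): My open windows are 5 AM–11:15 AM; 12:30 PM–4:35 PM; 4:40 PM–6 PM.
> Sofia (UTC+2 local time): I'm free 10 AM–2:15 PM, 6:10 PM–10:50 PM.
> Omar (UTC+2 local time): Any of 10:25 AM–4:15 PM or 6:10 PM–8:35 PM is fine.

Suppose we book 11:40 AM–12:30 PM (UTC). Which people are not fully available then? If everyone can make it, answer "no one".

Hana in UTC: 08:20-10:45, 13:35-18:55.
Mateo in UTC: 08:00-14:15, 15:30-19:35, 19:40-21:00 (add 3h to convert from UTC-3).
Sofia in UTC: 08:00-12:15, 16:10-20:50 (subtract 2h to convert from UTC+2).
Omar in UTC: 08:25-14:15, 16:10-18:35 (subtract 2h to convert from UTC+2).
Hana: not fully free for 11:40-12:30. Mateo: free for 11:40-12:30. Sofia: not fully free for 11:40-12:30. Omar: free for 11:40-12:30.

Hana, Sofia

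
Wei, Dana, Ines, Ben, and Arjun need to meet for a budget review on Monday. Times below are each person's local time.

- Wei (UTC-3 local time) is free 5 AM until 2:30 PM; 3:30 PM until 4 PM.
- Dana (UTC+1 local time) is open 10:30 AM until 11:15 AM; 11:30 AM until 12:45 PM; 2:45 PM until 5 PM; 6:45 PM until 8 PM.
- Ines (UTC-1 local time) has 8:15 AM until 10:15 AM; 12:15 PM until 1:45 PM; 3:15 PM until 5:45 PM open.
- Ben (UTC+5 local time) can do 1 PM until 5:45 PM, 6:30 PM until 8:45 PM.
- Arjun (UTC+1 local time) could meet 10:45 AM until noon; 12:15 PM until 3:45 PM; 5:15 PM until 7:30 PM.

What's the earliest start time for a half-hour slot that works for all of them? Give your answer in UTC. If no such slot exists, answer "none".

Wei in UTC: 08:00-17:30, 18:30-19:00 (add 3h to convert from UTC-3).
Dana in UTC: 09:30-10:15, 10:30-11:45, 13:45-16:00, 17:45-19:00 (subtract 1h to convert from UTC+1).
Ines in UTC: 09:15-11:15, 13:15-14:45, 16:15-18:45 (add 1h to convert from UTC-1).
Ben in UTC: 08:00-12:45, 13:30-15:45 (subtract 5h to convert from UTC+5).
Arjun in UTC: 09:45-11:00, 11:15-14:45, 16:15-18:30 (subtract 1h to convert from UTC+1).
Wei ∩ Dana: 09:30-10:15, 10:30-11:45, 13:45-16:00, 18:30-19:00.
Wei ∩ Dana ∩ Ines: 09:30-10:15, 10:30-11:15, 13:45-14:45, 18:30-18:45.
Wei ∩ Dana ∩ Ines ∩ Ben: 09:30-10:15, 10:30-11:15, 13:45-14:45.
Wei ∩ Dana ∩ Ines ∩ Ben ∩ Arjun: 09:45-10:15, 10:30-11:00, 13:45-14:45.
The first common window of at least 30 minutes is 09:45-10:15, so the earliest start is 09:45.

09:45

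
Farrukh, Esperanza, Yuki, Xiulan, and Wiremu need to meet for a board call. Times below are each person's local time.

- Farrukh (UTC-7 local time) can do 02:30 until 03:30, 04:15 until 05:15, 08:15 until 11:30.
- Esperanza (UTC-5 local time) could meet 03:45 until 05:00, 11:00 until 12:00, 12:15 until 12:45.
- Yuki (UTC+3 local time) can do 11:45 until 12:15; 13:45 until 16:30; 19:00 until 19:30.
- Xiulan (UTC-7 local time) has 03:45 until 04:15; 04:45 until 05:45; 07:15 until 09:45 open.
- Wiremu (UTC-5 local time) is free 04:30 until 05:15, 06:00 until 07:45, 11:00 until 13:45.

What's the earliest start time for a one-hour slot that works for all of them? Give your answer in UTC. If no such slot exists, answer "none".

Farrukh in UTC: 09:30-10:30, 11:15-12:15, 15:15-18:30 (add 7h to convert from UTC-7).
Esperanza in UTC: 08:45-10:00, 16:00-17:00, 17:15-17:45 (add 5h to convert from UTC-5).
Yuki in UTC: 08:45-09:15, 10:45-13:30, 16:00-16:30 (subtract 3h to convert from UTC+3).
Xiulan in UTC: 10:45-11:15, 11:45-12:45, 14:15-16:45 (add 7h to convert from UTC-7).
Wiremu in UTC: 09:30-10:15, 11:00-12:45, 16:00-18:45 (add 5h to convert from UTC-5).
Farrukh ∩ Esperanza: 09:30-10:00, 16:00-17:00, 17:15-17:45.
Farrukh ∩ Esperanza ∩ Yuki: 16:00-16:30.
Farrukh ∩ Esperanza ∩ Yuki ∩ Xiulan: 16:00-16:30.
Farrukh ∩ Esperanza ∩ Yuki ∩ Xiulan ∩ Wiremu: 16:00-16:30.
No common window is at least 60 minutes long.

none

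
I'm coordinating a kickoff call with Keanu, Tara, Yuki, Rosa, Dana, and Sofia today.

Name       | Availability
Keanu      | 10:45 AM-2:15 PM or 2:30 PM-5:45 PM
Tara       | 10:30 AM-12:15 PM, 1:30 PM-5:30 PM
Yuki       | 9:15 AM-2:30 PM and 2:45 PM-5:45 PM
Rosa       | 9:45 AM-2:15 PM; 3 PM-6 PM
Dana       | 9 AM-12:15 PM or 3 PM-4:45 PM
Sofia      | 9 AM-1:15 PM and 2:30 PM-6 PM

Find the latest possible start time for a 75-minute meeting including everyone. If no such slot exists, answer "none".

15:30

Keanu ∩ Tara: 10:45-12:15, 13:30-14:15, 14:30-17:30.
Keanu ∩ Tara ∩ Yuki: 10:45-12:15, 13:30-14:15, 14:45-17:30.
Keanu ∩ Tara ∩ Yuki ∩ Rosa: 10:45-12:15, 13:30-14:15, 15:00-17:30.
Keanu ∩ Tara ∩ Yuki ∩ Rosa ∩ Dana: 10:45-12:15, 15:00-16:45.
Keanu ∩ Tara ∩ Yuki ∩ Rosa ∩ Dana ∩ Sofia: 10:45-12:15, 15:00-16:45.
Those are the intersection windows.
The last common window of at least 75 minutes is 15:00-16:45; a 75-minute meeting can start as late as 15:30 and still end by 16:45.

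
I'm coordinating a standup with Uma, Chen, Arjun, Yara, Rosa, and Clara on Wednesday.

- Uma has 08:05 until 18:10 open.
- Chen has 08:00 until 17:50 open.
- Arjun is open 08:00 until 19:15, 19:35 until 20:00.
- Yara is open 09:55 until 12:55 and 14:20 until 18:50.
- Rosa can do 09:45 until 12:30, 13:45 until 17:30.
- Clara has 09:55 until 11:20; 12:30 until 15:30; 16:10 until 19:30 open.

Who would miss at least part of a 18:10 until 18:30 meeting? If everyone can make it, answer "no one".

Uma: not fully free for 18:10-18:30. Chen: not fully free for 18:10-18:30. Arjun: free for 18:10-18:30. Yara: free for 18:10-18:30. Rosa: not fully free for 18:10-18:30. Clara: free for 18:10-18:30.

Chen, Rosa, Uma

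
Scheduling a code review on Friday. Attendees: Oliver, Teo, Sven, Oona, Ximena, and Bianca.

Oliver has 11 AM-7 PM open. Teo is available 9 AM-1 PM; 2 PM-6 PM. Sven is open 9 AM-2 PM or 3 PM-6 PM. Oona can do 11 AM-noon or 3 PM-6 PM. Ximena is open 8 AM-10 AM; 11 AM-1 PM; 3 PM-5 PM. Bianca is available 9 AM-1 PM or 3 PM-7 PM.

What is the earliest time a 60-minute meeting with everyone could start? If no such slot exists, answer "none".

Oliver ∩ Teo: 11:00-13:00, 14:00-18:00.
Oliver ∩ Teo ∩ Sven: 11:00-13:00, 15:00-18:00.
Oliver ∩ Teo ∩ Sven ∩ Oona: 11:00-12:00, 15:00-18:00.
Oliver ∩ Teo ∩ Sven ∩ Oona ∩ Ximena: 11:00-12:00, 15:00-17:00.
Oliver ∩ Teo ∩ Sven ∩ Oona ∩ Ximena ∩ Bianca: 11:00-12:00, 15:00-17:00.
The first common window of at least 60 minutes is 11:00-12:00, so the earliest start is 11:00.

11:00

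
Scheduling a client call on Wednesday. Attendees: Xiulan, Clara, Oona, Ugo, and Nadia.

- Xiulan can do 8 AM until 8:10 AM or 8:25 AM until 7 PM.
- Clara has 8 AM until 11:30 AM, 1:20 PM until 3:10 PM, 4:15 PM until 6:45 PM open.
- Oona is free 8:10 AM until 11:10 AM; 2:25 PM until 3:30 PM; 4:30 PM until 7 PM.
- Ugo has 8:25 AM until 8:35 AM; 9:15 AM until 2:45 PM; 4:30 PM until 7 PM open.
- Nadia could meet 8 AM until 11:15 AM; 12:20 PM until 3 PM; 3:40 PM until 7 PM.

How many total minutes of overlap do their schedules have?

Xiulan ∩ Clara: 08:00-08:10, 08:25-11:30, 13:20-15:10, 16:15-18:45.
Xiulan ∩ Clara ∩ Oona: 08:25-11:10, 14:25-15:10, 16:30-18:45.
Xiulan ∩ Clara ∩ Oona ∩ Ugo: 08:25-08:35, 09:15-11:10, 14:25-14:45, 16:30-18:45.
Xiulan ∩ Clara ∩ Oona ∩ Ugo ∩ Nadia: 08:25-08:35, 09:15-11:10, 14:25-14:45, 16:30-18:45.
Summing the common windows: 10 + 115 + 20 + 135 = 280 minutes.

280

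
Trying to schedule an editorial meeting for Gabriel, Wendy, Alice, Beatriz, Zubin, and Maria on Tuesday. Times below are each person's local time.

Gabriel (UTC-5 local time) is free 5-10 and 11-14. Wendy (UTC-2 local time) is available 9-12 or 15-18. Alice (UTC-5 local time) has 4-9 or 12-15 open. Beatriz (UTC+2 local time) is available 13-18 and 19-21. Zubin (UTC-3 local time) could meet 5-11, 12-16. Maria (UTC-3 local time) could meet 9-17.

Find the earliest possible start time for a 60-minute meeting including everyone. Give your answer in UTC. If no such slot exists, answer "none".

12:00

Gabriel in UTC: 10:00-15:00, 16:00-19:00 (add 5h to convert from UTC-5).
Wendy in UTC: 11:00-14:00, 17:00-20:00 (add 2h to convert from UTC-2).
Alice in UTC: 09:00-14:00, 17:00-20:00 (add 5h to convert from UTC-5).
Beatriz in UTC: 11:00-16:00, 17:00-19:00 (subtract 2h to convert from UTC+2).
Zubin in UTC: 08:00-14:00, 15:00-19:00 (add 3h to convert from UTC-3).
Maria in UTC: 12:00-20:00 (add 3h to convert from UTC-3).
Gabriel ∩ Wendy: 11:00-14:00, 17:00-19:00.
Gabriel ∩ Wendy ∩ Alice: 11:00-14:00, 17:00-19:00.
Gabriel ∩ Wendy ∩ Alice ∩ Beatriz: 11:00-14:00, 17:00-19:00.
Gabriel ∩ Wendy ∩ Alice ∩ Beatriz ∩ Zubin: 11:00-14:00, 17:00-19:00.
Gabriel ∩ Wendy ∩ Alice ∩ Beatriz ∩ Zubin ∩ Maria: 12:00-14:00, 17:00-19:00.
Those are the intersection windows.
The first common window of at least 60 minutes is 12:00-14:00, so the earliest start is 12:00.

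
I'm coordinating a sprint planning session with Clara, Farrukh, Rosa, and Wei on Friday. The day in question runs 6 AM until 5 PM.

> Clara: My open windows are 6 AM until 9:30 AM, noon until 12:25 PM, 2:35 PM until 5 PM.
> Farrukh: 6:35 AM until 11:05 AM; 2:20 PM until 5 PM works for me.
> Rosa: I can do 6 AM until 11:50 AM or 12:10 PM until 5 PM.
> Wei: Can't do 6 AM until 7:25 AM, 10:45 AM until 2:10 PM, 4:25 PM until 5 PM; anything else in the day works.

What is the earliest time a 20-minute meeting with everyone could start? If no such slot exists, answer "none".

Clara free: 06:00-09:30, 12:00-12:25, 14:35-17:00.
Farrukh free: 06:35-11:05, 14:20-17:00.
Rosa free: 06:00-11:50, 12:10-17:00.
Wei free: 07:25-10:45, 14:10-16:25 (invert busy blocks within the working day).
Clara ∩ Farrukh: 06:35-09:30, 14:35-17:00.
Clara ∩ Farrukh ∩ Rosa: 06:35-09:30, 14:35-17:00.
Clara ∩ Farrukh ∩ Rosa ∩ Wei: 07:25-09:30, 14:35-16:25.
Those are the intersection windows.
The first common window of at least 20 minutes is 07:25-09:30, so the earliest start is 07:25.

07:25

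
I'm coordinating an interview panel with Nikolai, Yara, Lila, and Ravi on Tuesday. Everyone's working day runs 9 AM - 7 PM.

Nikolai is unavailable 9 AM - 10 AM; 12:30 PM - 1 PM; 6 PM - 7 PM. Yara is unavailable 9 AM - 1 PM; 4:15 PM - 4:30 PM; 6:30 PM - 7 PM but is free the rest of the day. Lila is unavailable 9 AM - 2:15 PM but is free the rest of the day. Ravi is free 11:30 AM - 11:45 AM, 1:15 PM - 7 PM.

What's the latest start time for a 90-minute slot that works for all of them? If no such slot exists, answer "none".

Nikolai free: 10:00-12:30, 13:00-18:00 (invert busy blocks within the working day).
Yara free: 13:00-16:15, 16:30-18:30 (invert busy blocks within the working day).
Lila free: 14:15-19:00 (invert busy blocks within the working day).
Ravi free: 11:30-11:45, 13:15-19:00.
Nikolai ∩ Yara: 13:00-16:15, 16:30-18:00.
Nikolai ∩ Yara ∩ Lila: 14:15-16:15, 16:30-18:00.
Nikolai ∩ Yara ∩ Lila ∩ Ravi: 14:15-16:15, 16:30-18:00.
The last common window of at least 90 minutes is 16:30-18:00; a 90-minute meeting can start as late as 16:30 and still end by 18:00.

16:30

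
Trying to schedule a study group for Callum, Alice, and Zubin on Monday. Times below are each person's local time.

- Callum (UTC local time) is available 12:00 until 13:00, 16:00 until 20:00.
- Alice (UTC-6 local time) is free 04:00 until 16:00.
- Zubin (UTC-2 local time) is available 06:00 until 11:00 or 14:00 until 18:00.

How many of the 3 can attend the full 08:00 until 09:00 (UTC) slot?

1

Callum in UTC: 12:00-13:00, 16:00-20:00.
Alice in UTC: 10:00-22:00 (add 6h to convert from UTC-6).
Zubin in UTC: 08:00-13:00, 16:00-20:00 (add 2h to convert from UTC-2).
Zubin can make the full 08:00-09:00 slot — that's 1.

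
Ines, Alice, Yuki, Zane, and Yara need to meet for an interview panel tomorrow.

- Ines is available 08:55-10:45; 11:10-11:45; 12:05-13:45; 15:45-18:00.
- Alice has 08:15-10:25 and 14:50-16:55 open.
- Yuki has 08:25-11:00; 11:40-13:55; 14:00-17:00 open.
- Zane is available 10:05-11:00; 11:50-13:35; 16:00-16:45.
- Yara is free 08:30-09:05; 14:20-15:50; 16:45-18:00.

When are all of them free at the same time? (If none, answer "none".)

none

Ines ∩ Alice: 08:55-10:25, 15:45-16:55.
Ines ∩ Alice ∩ Yuki: 08:55-10:25, 15:45-16:55.
Ines ∩ Alice ∩ Yuki ∩ Zane: 10:05-10:25, 16:00-16:45.
Ines ∩ Alice ∩ Yuki ∩ Zane ∩ Yara: ∅.
There is no time when everyone is free.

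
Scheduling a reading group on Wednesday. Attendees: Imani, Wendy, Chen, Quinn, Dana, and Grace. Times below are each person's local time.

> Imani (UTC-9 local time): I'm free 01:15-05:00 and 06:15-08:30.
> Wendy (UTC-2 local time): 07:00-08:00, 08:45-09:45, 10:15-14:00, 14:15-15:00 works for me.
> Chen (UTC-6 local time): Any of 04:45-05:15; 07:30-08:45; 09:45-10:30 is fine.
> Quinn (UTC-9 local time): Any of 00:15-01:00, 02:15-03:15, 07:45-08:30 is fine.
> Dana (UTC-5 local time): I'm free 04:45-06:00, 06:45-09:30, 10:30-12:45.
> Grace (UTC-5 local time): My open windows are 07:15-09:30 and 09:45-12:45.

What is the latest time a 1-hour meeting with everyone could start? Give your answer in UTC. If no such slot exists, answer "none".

none

Imani in UTC: 10:15-14:00, 15:15-17:30 (add 9h to convert from UTC-9).
Wendy in UTC: 09:00-10:00, 10:45-11:45, 12:15-16:00, 16:15-17:00 (add 2h to convert from UTC-2).
Chen in UTC: 10:45-11:15, 13:30-14:45, 15:45-16:30 (add 6h to convert from UTC-6).
Quinn in UTC: 09:15-10:00, 11:15-12:15, 16:45-17:30 (add 9h to convert from UTC-9).
Dana in UTC: 09:45-11:00, 11:45-14:30, 15:30-17:45 (add 5h to convert from UTC-5).
Grace in UTC: 12:15-14:30, 14:45-17:45 (add 5h to convert from UTC-5).
Imani ∩ Wendy: 10:45-11:45, 12:15-14:00, 15:15-16:00, 16:15-17:00.
Imani ∩ Wendy ∩ Chen: 10:45-11:15, 13:30-14:00, 15:45-16:00, 16:15-16:30.
Imani ∩ Wendy ∩ Chen ∩ Quinn: ∅.
Imani ∩ Wendy ∩ Chen ∩ Quinn ∩ Dana: ∅.
Imani ∩ Wendy ∩ Chen ∩ Quinn ∩ Dana ∩ Grace: ∅.
There is no time when everyone is free.
No common window is at least 60 minutes long.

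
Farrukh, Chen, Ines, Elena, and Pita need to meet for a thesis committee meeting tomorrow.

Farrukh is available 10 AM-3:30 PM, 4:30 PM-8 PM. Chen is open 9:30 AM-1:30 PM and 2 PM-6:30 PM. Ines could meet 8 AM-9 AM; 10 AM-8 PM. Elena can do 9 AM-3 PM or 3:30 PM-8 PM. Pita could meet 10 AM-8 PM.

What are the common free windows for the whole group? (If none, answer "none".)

Farrukh ∩ Chen: 10:00-13:30, 14:00-15:30, 16:30-18:30.
Farrukh ∩ Chen ∩ Ines: 10:00-13:30, 14:00-15:30, 16:30-18:30.
Farrukh ∩ Chen ∩ Ines ∩ Elena: 10:00-13:30, 14:00-15:00, 16:30-18:30.
Farrukh ∩ Chen ∩ Ines ∩ Elena ∩ Pita: 10:00-13:30, 14:00-15:00, 16:30-18:30.

10:00-13:30, 14:00-15:00, 16:30-18:30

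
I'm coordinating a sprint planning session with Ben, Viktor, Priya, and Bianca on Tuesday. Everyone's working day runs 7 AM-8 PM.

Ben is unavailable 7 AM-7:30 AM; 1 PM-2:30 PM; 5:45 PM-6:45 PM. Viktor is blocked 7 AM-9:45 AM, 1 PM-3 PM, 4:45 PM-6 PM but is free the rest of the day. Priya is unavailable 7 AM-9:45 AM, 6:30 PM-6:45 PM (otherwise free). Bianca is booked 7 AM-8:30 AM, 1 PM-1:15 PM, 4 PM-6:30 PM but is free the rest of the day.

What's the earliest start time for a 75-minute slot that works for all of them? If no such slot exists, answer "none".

09:45

Ben free: 07:30-13:00, 14:30-17:45, 18:45-20:00 (invert busy blocks within the working day).
Viktor free: 09:45-13:00, 15:00-16:45, 18:00-20:00 (invert busy blocks within the working day).
Priya free: 09:45-18:30, 18:45-20:00 (invert busy blocks within the working day).
Bianca free: 08:30-13:00, 13:15-16:00, 18:30-20:00 (invert busy blocks within the working day).
Ben ∩ Viktor: 09:45-13:00, 15:00-16:45, 18:45-20:00.
Ben ∩ Viktor ∩ Priya: 09:45-13:00, 15:00-16:45, 18:45-20:00.
Ben ∩ Viktor ∩ Priya ∩ Bianca: 09:45-13:00, 15:00-16:00, 18:45-20:00.
Those are the intersection windows.
The first common window of at least 75 minutes is 09:45-13:00, so the earliest start is 09:45.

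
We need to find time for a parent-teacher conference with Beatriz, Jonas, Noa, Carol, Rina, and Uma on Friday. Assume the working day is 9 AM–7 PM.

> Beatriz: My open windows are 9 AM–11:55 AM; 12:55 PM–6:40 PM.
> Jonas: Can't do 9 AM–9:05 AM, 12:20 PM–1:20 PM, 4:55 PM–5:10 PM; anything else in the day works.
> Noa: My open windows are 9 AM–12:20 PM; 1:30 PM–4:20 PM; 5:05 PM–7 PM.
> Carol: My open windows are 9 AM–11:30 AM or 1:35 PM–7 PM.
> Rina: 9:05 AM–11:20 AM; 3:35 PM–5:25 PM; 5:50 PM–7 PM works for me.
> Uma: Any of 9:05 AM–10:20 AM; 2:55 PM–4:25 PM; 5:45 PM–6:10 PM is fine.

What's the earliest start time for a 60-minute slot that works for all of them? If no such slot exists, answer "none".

09:05

Beatriz free: 09:00-11:55, 12:55-18:40.
Jonas free: 09:05-12:20, 13:20-16:55, 17:10-19:00 (invert busy blocks within the working day).
Noa free: 09:00-12:20, 13:30-16:20, 17:05-19:00.
Carol free: 09:00-11:30, 13:35-19:00.
Rina free: 09:05-11:20, 15:35-17:25, 17:50-19:00.
Uma free: 09:05-10:20, 14:55-16:25, 17:45-18:10.
Beatriz ∩ Jonas: 09:05-11:55, 13:20-16:55, 17:10-18:40.
Beatriz ∩ Jonas ∩ Noa: 09:05-11:55, 13:30-16:20, 17:10-18:40.
Beatriz ∩ Jonas ∩ Noa ∩ Carol: 09:05-11:30, 13:35-16:20, 17:10-18:40.
Beatriz ∩ Jonas ∩ Noa ∩ Carol ∩ Rina: 09:05-11:20, 15:35-16:20, 17:10-17:25, 17:50-18:40.
Beatriz ∩ Jonas ∩ Noa ∩ Carol ∩ Rina ∩ Uma: 09:05-10:20, 15:35-16:20, 17:50-18:10.
Those are the intersection windows.
The first common window of at least 60 minutes is 09:05-10:20, so the earliest start is 09:05.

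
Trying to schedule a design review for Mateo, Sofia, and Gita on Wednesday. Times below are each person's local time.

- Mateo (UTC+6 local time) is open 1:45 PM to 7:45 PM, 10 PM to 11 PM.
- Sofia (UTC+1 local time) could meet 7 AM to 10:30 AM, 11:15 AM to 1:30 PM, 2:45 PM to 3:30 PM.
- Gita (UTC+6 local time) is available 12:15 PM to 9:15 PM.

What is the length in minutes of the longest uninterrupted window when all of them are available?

135

Mateo in UTC: 07:45-13:45, 16:00-17:00 (subtract 6h to convert from UTC+6).
Sofia in UTC: 06:00-09:30, 10:15-12:30, 13:45-14:30 (subtract 1h to convert from UTC+1).
Gita in UTC: 06:15-15:15 (subtract 6h to convert from UTC+6).
Mateo ∩ Sofia: 07:45-09:30, 10:15-12:30.
Mateo ∩ Sofia ∩ Gita: 07:45-09:30, 10:15-12:30.
Those are the intersection windows.
The longest is 10:15-12:30 at 135 minutes.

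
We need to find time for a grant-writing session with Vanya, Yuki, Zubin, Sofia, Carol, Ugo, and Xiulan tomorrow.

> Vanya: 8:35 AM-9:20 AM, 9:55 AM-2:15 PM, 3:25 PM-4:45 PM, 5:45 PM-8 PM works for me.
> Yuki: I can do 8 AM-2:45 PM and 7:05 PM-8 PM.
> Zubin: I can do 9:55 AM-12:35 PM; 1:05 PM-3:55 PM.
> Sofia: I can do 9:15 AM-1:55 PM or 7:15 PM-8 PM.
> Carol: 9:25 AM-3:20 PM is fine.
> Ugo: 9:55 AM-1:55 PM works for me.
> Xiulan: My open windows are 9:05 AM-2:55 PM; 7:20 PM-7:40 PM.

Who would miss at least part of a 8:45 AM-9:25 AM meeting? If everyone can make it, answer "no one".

Carol, Sofia, Ugo, Vanya, Xiulan, Zubin

Vanya: not fully free for 08:45-09:25. Yuki: free for 08:45-09:25. Zubin: not fully free for 08:45-09:25. Sofia: not fully free for 08:45-09:25. Carol: not fully free for 08:45-09:25. Ugo: not fully free for 08:45-09:25. Xiulan: not fully free for 08:45-09:25.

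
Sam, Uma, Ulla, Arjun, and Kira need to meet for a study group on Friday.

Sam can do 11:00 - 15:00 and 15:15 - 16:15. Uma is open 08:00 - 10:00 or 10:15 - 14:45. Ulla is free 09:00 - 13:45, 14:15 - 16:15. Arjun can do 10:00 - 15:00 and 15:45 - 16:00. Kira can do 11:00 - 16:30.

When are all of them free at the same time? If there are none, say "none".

Sam ∩ Uma: 11:00-14:45.
Sam ∩ Uma ∩ Ulla: 11:00-13:45, 14:15-14:45.
Sam ∩ Uma ∩ Ulla ∩ Arjun: 11:00-13:45, 14:15-14:45.
Sam ∩ Uma ∩ Ulla ∩ Arjun ∩ Kira: 11:00-13:45, 14:15-14:45.

11:00-13:45, 14:15-14:45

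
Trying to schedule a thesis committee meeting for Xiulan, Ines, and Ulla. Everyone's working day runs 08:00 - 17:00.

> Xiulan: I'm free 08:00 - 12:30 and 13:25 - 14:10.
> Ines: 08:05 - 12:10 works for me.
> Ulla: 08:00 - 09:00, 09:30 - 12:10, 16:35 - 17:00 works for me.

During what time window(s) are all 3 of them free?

08:05-09:00, 09:30-12:10

Xiulan ∩ Ines: 08:05-12:10.
Xiulan ∩ Ines ∩ Ulla: 08:05-09:00, 09:30-12:10.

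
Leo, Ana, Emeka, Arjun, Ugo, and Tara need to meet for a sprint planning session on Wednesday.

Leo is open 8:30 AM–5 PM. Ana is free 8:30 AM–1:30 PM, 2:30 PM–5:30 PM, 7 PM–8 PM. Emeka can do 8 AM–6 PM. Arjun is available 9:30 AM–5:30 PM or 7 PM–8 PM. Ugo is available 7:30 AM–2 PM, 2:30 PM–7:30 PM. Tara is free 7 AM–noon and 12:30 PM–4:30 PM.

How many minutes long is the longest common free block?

150

Leo ∩ Ana: 08:30-13:30, 14:30-17:00.
Leo ∩ Ana ∩ Emeka: 08:30-13:30, 14:30-17:00.
Leo ∩ Ana ∩ Emeka ∩ Arjun: 09:30-13:30, 14:30-17:00.
Leo ∩ Ana ∩ Emeka ∩ Arjun ∩ Ugo: 09:30-13:30, 14:30-17:00.
Leo ∩ Ana ∩ Emeka ∩ Arjun ∩ Ugo ∩ Tara: 09:30-12:00, 12:30-13:30, 14:30-16:30.
The longest is 09:30-12:00 at 150 minutes.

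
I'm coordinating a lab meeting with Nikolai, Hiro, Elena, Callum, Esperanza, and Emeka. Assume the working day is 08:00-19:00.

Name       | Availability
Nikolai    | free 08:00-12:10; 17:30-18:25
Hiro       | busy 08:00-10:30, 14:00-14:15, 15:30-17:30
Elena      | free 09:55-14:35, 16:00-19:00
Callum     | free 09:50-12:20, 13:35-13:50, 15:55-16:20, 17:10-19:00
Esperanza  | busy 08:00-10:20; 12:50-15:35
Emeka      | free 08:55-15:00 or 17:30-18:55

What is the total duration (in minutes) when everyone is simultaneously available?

Nikolai free: 08:00-12:10, 17:30-18:25.
Hiro free: 10:30-14:00, 14:15-15:30, 17:30-19:00 (invert busy blocks within the working day).
Elena free: 09:55-14:35, 16:00-19:00.
Callum free: 09:50-12:20, 13:35-13:50, 15:55-16:20, 17:10-19:00.
Esperanza free: 10:20-12:50, 15:35-19:00 (invert busy blocks within the working day).
Emeka free: 08:55-15:00, 17:30-18:55.
Nikolai ∩ Hiro: 10:30-12:10, 17:30-18:25.
Nikolai ∩ Hiro ∩ Elena: 10:30-12:10, 17:30-18:25.
Nikolai ∩ Hiro ∩ Elena ∩ Callum: 10:30-12:10, 17:30-18:25.
Nikolai ∩ Hiro ∩ Elena ∩ Callum ∩ Esperanza: 10:30-12:10, 17:30-18:25.
Nikolai ∩ Hiro ∩ Elena ∩ Callum ∩ Esperanza ∩ Emeka: 10:30-12:10, 17:30-18:25.
Summing the common windows: 100 + 55 = 155 minutes.

155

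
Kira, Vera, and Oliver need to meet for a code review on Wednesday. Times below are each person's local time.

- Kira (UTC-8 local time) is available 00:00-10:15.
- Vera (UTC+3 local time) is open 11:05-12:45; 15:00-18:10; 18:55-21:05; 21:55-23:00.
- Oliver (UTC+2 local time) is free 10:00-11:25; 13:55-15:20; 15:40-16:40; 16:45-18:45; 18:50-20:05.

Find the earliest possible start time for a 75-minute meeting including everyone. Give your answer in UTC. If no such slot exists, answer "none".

Kira in UTC: 08:00-18:15 (add 8h to convert from UTC-8).
Vera in UTC: 08:05-09:45, 12:00-15:10, 15:55-18:05, 18:55-20:00 (subtract 3h to convert from UTC+3).
Oliver in UTC: 08:00-09:25, 11:55-13:20, 13:40-14:40, 14:45-16:45, 16:50-18:05 (subtract 2h to convert from UTC+2).
Kira ∩ Vera: 08:05-09:45, 12:00-15:10, 15:55-18:05.
Kira ∩ Vera ∩ Oliver: 08:05-09:25, 12:00-13:20, 13:40-14:40, 14:45-15:10, 15:55-16:45, 16:50-18:05.
The first common window of at least 75 minutes is 08:05-09:25, so the earliest start is 08:05.

08:05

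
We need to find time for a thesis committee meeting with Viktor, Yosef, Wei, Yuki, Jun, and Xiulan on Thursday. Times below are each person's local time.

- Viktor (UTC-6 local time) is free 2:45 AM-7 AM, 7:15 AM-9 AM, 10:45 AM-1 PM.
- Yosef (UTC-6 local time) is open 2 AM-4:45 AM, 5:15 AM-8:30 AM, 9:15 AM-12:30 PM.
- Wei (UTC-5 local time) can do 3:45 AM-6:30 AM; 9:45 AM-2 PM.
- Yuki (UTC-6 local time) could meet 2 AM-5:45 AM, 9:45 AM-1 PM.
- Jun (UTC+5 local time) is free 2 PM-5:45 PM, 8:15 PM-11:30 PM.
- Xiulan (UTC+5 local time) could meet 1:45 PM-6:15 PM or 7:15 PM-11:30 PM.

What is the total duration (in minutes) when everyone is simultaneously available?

Viktor in UTC: 08:45-13:00, 13:15-15:00, 16:45-19:00 (add 6h to convert from UTC-6).
Yosef in UTC: 08:00-10:45, 11:15-14:30, 15:15-18:30 (add 6h to convert from UTC-6).
Wei in UTC: 08:45-11:30, 14:45-19:00 (add 5h to convert from UTC-5).
Yuki in UTC: 08:00-11:45, 15:45-19:00 (add 6h to convert from UTC-6).
Jun in UTC: 09:00-12:45, 15:15-18:30 (subtract 5h to convert from UTC+5).
Xiulan in UTC: 08:45-13:15, 14:15-18:30 (subtract 5h to convert from UTC+5).
Viktor ∩ Yosef: 08:45-10:45, 11:15-13:00, 13:15-14:30, 16:45-18:30.
Viktor ∩ Yosef ∩ Wei: 08:45-10:45, 11:15-11:30, 16:45-18:30.
Viktor ∩ Yosef ∩ Wei ∩ Yuki: 08:45-10:45, 11:15-11:30, 16:45-18:30.
Viktor ∩ Yosef ∩ Wei ∩ Yuki ∩ Jun: 09:00-10:45, 11:15-11:30, 16:45-18:30.
Viktor ∩ Yosef ∩ Wei ∩ Yuki ∩ Jun ∩ Xiulan: 09:00-10:45, 11:15-11:30, 16:45-18:30.
Summing the common windows: 105 + 15 + 105 = 225 minutes.

225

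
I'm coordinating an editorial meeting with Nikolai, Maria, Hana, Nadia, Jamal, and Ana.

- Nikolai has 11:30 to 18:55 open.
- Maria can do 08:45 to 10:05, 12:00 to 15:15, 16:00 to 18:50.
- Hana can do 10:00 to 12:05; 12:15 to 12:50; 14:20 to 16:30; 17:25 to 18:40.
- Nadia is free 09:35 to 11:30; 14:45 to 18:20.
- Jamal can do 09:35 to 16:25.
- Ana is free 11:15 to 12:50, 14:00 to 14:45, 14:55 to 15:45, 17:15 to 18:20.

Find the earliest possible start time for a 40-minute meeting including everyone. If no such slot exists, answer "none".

Nikolai ∩ Maria: 12:00-15:15, 16:00-18:50.
Nikolai ∩ Maria ∩ Hana: 12:00-12:05, 12:15-12:50, 14:20-15:15, 16:00-16:30, 17:25-18:40.
Nikolai ∩ Maria ∩ Hana ∩ Nadia: 14:45-15:15, 16:00-16:30, 17:25-18:20.
Nikolai ∩ Maria ∩ Hana ∩ Nadia ∩ Jamal: 14:45-15:15, 16:00-16:25.
Nikolai ∩ Maria ∩ Hana ∩ Nadia ∩ Jamal ∩ Ana: 14:55-15:15.
So the common availability across everyone is 14:55-15:15.
No common window is at least 40 minutes long.

none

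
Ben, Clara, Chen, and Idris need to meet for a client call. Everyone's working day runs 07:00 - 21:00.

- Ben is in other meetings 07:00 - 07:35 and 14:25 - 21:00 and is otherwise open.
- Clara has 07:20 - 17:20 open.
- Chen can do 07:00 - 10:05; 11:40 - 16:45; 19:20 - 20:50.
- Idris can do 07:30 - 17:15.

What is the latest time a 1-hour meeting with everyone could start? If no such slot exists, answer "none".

Ben free: 07:35-14:25 (invert busy blocks within the working day).
Clara free: 07:20-17:20.
Chen free: 07:00-10:05, 11:40-16:45, 19:20-20:50.
Idris free: 07:30-17:15.
Ben ∩ Clara: 07:35-14:25.
Ben ∩ Clara ∩ Chen: 07:35-10:05, 11:40-14:25.
Ben ∩ Clara ∩ Chen ∩ Idris: 07:35-10:05, 11:40-14:25.
The last common window of at least 60 minutes is 11:40-14:25; a 60-minute meeting can start as late as 13:25 and still end by 14:25.

13:25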